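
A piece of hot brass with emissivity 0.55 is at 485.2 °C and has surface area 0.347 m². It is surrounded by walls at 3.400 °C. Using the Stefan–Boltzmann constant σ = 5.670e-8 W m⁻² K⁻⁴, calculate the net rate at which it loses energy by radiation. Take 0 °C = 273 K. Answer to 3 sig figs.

T = 485.2 °C + 273 = 758.2 K.
Surroundings: T = 3.400 °C + 273 = 276.400 K.
Area A = 0.347 m².
Net radiated power P_net = εσA(T⁴ − T₀⁴) = 0.55×5.670×10⁻⁸×0.347×(758.2⁴ − 276.400⁴).
T⁴ − T₀⁴ = 3.30472×10¹¹ − 5.83650×10⁹ = 3.24636×10¹¹ K⁴, so P_net = 3.51×10³ W.

Net loss ≈ 3.51×10³ W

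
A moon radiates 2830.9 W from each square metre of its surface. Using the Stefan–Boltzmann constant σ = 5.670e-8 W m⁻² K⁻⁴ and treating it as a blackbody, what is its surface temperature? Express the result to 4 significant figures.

T ≈ 472.7 K

I = σT⁴, so T = (I/σ)^(1/4) = (2830.9/(5.670×10⁻⁸))^(1/4) = 472.7 K.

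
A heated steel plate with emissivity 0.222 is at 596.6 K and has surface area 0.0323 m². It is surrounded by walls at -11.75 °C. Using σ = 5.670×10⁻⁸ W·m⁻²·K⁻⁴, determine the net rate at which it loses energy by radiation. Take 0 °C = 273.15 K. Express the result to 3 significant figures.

Surroundings: T = -11.75 °C + 273.15 = 261.40 K.
Area A = 0.0323 m².
Net radiated power P_net = εσA(T⁴ − T₀⁴) = 0.222×5.670×10⁻⁸×0.0323×(596.6⁴ − 261.40⁴).
T⁴ − T₀⁴ = 1.26687×10¹¹ − 4.66898×10⁹ = 1.22018×10¹¹ K⁴, so P_net = 49.6 W.

Net loss ≈ 49.6 W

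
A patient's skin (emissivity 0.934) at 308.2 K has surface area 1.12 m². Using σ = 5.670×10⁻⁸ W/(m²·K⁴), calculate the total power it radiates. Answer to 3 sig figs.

P ≈ 535 W

Area A = 1.12 m².
P = εσAT⁴ = 0.934 × 5.670×10⁻⁸ × 1.12 × (308.2)⁴ = 535 W.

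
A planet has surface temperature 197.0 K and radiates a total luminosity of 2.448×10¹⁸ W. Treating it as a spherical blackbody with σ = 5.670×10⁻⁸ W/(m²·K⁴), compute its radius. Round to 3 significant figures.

R ≈ 4.78×10⁷ m

L = 4πR²σT⁴ ⇒ R = √(L/(4πσT⁴)).
σT⁴ = 85.3981 W/m², so R = √(2.448×10¹⁸/(4π×85.3981)) = 4.78×10⁷ m.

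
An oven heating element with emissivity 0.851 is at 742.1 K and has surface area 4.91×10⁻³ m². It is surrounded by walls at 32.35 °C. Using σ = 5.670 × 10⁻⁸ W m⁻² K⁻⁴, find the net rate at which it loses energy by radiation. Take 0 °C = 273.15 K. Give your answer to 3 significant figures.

Net loss ≈ 69.8 W

Surroundings: T = 32.35 °C + 273.15 = 305.50 K.
Area A = 4.91×10⁻³ m².
Net radiated power P_net = εσA(T⁴ − T₀⁴) = 0.851×5.670×10⁻⁸×4.91×10⁻³×(742.1⁴ − 305.50⁴).
T⁴ − T₀⁴ = 3.03284×10¹¹ − 8.71054×10⁹ = 2.94573×10¹¹ K⁴, so P_net = 69.8 W.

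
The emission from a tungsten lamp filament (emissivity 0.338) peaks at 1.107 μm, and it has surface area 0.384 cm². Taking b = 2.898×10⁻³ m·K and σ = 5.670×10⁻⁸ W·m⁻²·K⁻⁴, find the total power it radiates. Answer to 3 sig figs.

P ≈ 34.6 W

Wien's law: T = b/λ_max = 2.898×10⁻³/1.107×10⁻⁶ = 2617.89 K.
Area A = 0.384 cm² = 3.84×10⁻⁵ m².
Then P = εσAT⁴ = 0.338×5.670×10⁻⁸×3.84×10⁻⁵×(2617.89)⁴ = 34.6 W.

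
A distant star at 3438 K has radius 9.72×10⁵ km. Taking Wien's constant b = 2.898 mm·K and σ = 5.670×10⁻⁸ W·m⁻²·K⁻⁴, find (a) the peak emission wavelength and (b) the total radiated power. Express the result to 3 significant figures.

(a) λ_max = b/T = 2.898×10⁻³/3438 = 8.429×10⁻⁷ m = 0.843 μm.
Surface area A = 4πR² = 4π(9.72×10⁸ m)² = 1.18725×10¹⁹ m².
(b) P = σAT⁴ = 5.670×10⁻⁸×1.18725×10¹⁹×(3438)⁴ = 9.40×10²⁵ W.

λ_max ≈ 0.843 μm; P ≈ 9.40×10²⁵ W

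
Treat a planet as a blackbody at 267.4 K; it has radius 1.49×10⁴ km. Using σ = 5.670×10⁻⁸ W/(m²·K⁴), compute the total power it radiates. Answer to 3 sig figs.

Surface area A = 4πR² = 4π(1.49×10⁷ m)² = 2.78986×10¹⁵ m².
P = σAT⁴ = 5.670×10⁻⁸ × 2.78986×10¹⁵ × (267.4)⁴ = 8.09×10¹⁷ W.

P ≈ 8.09×10¹⁷ W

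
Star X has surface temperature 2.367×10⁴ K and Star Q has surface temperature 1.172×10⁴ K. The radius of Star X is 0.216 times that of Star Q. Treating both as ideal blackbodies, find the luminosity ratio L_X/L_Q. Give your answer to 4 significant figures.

L ∝ R²T⁴, so L_X/L_Q = (R_X/R_Q)²(T_X/T_Q)⁴ = (0.216)² × (2.367×10⁴/1.172×10⁴)⁴ = 0.046656 × 16.6373 = 0.7762.

L_X/L_Q ≈ 0.7762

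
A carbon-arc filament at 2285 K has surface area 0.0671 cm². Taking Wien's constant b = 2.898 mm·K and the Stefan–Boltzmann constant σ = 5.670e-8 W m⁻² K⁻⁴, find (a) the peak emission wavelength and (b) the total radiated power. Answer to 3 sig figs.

(a) λ_max = b/T = 2.898×10⁻³/2285 = 1.268×10⁻⁶ m = 1.27×10³ nm.
Area A = 0.0671 cm² = 6.71×10⁻⁶ m².
(b) P = σAT⁴ = 5.670×10⁻⁸×6.71×10⁻⁶×(2285)⁴ = 10.4 W.

λ_max ≈ 1.27×10³ nm; P ≈ 10.4 W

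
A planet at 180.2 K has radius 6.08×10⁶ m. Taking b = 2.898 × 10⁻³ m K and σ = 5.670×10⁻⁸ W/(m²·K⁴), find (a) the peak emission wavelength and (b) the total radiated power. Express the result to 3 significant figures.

(a) λ_max = b/T = 2.898×10⁻³/180.2 = 1.608×10⁻⁵ m = 16.1 μm.
Surface area A = 4πR² = 4π(6.08×10⁶ m)² = 4.64533×10¹⁴ m².
(b) P = σAT⁴ = 5.670×10⁻⁸×4.64533×10¹⁴×(180.2)⁴ = 2.78×10¹⁶ W.

λ_max ≈ 16.1 μm; P ≈ 2.78×10¹⁶ W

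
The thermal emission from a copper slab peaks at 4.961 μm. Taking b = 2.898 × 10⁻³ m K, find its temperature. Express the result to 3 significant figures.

T ≈ 584 K

Wien's law gives T = b/λ_max = (2.898×10⁻³ m·K)/(4.961×10⁻⁶ m) = 584 K.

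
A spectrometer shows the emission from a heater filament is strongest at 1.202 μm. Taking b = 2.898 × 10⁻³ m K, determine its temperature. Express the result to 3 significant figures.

Wien's law gives T = b/λ_max = (2.898×10⁻³ m·K)/(1.202×10⁻⁶ m) = 2.41×10³ K.

T ≈ 2.41×10³ K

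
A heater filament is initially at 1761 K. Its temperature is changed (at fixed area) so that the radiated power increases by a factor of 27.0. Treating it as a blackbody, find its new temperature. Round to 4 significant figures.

T₂ ≈ 4014 K

P ∝ T⁴, so T₂/T₁ = (P₂/P₁)^(1/4) = (27.0)^(1/4) = 2.27951.
T₂ = 1761 × 2.27951 = 4014 K.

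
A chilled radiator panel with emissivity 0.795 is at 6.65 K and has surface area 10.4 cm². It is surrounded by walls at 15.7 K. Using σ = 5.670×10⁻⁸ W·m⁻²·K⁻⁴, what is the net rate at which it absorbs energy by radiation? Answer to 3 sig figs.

Area A = 10.4 cm² = 1.04×10⁻³ m².
Net radiated power P_net = εσA(T⁴ − T₀⁴) = 0.795×5.670×10⁻⁸×1.04×10⁻³×(6.65⁴ − 15.7⁴).
T⁴ − T₀⁴ = 1955.63 − 60757.3 = -58801.7 K⁴, so P_net = -2.76×10⁻⁶ W — negative, meaning a net gain of 2.76×10⁻⁶ W.

Net gain ≈ 2.76×10⁻⁶ W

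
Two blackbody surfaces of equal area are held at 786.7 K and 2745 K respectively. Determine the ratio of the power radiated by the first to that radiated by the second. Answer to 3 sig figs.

With equal areas, P₁/P₂ = (T₁/T₂)⁴ = (786.7/2745)⁴ = 6.75×10⁻³.

P₁/P₂ ≈ 6.75×10⁻³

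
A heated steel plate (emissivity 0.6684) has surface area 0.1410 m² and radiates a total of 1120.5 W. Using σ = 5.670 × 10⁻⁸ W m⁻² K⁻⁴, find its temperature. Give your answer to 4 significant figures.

Area A = 0.1410 m².
P = εσAT⁴ ⇒ T = (P/(εσA))^(1/4) = (1120.5/(0.6684×5.670×10⁻⁸×0.1410))^(1/4) = 676.7 K.

T ≈ 676.7 K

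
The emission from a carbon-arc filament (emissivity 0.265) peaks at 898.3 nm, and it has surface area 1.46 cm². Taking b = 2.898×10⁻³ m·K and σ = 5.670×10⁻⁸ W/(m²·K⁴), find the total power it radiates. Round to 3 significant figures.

Wien's law: T = b/λ_max = 2.898×10⁻³/8.983×10⁻⁷ = 3226.09 K.
Area A = 1.46 cm² = 1.46×10⁻⁴ m².
Then P = εσAT⁴ = 0.265×5.670×10⁻⁸×1.46×10⁻⁴×(3226.09)⁴ = 238 W.

P ≈ 238 W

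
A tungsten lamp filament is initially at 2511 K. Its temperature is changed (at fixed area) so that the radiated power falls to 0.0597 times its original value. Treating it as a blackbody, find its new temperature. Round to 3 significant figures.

P ∝ T⁴, so T₂/T₁ = (P₂/P₁)^(1/4) = (0.0597)^(1/4) = 0.494303.
T₂ = 2511 × 0.494303 = 1.24×10³ K.

T₂ ≈ 1.24×10³ K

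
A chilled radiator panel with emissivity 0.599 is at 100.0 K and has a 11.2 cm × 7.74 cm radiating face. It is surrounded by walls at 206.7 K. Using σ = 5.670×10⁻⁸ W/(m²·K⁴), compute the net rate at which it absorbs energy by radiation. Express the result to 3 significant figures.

Area A = 0.112 × 0.0774 = 8.6688×10⁻³ m².
Net radiated power P_net = εσA(T⁴ − T₀⁴) = 0.599×5.670×10⁻⁸×8.6688×10⁻³×(100.0⁴ − 206.7⁴).
T⁴ − T₀⁴ = 1.00000×10⁸ − 1.82542×10⁹ = -1.72542×10⁹ K⁴, so P_net = -0.508 W — negative, meaning a net gain of 0.508 W.

Net gain ≈ 0.508 W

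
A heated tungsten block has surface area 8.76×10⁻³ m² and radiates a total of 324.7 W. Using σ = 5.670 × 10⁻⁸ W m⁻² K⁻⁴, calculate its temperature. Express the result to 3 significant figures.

T ≈ 899 K

Area A = 8.76×10⁻³ m².
P = σAT⁴ ⇒ T = (P/(σA))^(1/4) = (324.7/(5.670×10⁻⁸×8.76×10⁻³))^(1/4) = 899 K.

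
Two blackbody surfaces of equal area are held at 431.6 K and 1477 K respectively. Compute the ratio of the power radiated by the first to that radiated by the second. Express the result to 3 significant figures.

With equal areas, P₁/P₂ = (T₁/T₂)⁴ = (431.6/1477)⁴ = 7.29×10⁻³.

P₁/P₂ ≈ 7.29×10⁻³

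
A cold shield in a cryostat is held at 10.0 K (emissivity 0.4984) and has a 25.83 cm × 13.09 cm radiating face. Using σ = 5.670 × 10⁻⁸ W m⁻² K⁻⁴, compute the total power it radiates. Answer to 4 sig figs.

Area A = 0.2583 × 0.1309 = 0.0338115 m².
P = εσAT⁴ = 0.4984 × 5.670×10⁻⁸ × 0.0338115 × (10.0)⁴ = 9.555×10⁻⁶ W.

P ≈ 9.555×10⁻⁶ W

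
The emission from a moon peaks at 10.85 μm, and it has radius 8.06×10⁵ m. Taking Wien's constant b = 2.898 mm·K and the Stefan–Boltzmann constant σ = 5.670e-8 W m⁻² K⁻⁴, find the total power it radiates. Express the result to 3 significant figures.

Wien's law: T = b/λ_max = 2.898×10⁻³/1.085×10⁻⁵ = 267.097 K.
Surface area A = 4πR² = 4π(8.06×10⁵ m)² = 8.16357×10¹² m².
Then P = σAT⁴ = 5.670×10⁻⁸×8.16357×10¹²×(267.097)⁴ = 2.36×10¹⁵ W.

P ≈ 2.36×10¹⁵ W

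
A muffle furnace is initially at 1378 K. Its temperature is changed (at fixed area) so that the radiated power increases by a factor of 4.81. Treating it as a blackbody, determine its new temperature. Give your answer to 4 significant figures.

T₂ ≈ 2041 K

P ∝ T⁴, so T₂/T₁ = (P₂/P₁)^(1/4) = (4.81)^(1/4) = 1.48094.
T₂ = 1378 × 1.48094 = 2041 K.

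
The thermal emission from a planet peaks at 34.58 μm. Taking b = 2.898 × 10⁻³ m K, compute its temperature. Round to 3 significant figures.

Wien's law gives T = b/λ_max = (2.898×10⁻³ m·K)/(3.458×10⁻⁵ m) = 83.8 K.

T ≈ 83.8 K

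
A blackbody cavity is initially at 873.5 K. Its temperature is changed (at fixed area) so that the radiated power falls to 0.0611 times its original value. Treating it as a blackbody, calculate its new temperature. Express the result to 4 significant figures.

P ∝ T⁴, so T₂/T₁ = (P₂/P₁)^(1/4) = (0.0611)^(1/4) = 0.497176.
T₂ = 873.5 × 0.497176 = 434.3 K.

T₂ ≈ 434.3 K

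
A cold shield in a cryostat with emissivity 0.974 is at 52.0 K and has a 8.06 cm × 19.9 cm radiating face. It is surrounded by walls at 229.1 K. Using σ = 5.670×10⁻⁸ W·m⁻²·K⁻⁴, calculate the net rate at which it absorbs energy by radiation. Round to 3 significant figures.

Area A = 0.0806 × 0.199 = 0.0160394 m².
Net radiated power P_net = εσA(T⁴ − T₀⁴) = 0.974×5.670×10⁻⁸×0.0160394×(52.0⁴ − 229.1⁴).
T⁴ − T₀⁴ = 7.31162×10⁶ − 2.75487×10⁹ = -2.74756×10⁹ K⁴, so P_net = -2.43 W — negative, meaning a net gain of 2.43 W.

Net gain ≈ 2.43 W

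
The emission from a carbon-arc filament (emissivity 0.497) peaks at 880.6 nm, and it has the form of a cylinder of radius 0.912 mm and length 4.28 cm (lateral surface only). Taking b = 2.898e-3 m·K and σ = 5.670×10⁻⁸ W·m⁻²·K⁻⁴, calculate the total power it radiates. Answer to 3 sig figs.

P ≈ 811 W

Wien's law: T = b/λ_max = 2.898×10⁻³/8.806×10⁻⁷ = 3290.94 K.
Lateral area A = 2πrL = 2π×9.12×10⁻⁴×0.0428 = 2.45255×10⁻⁴ m².
Then P = εσAT⁴ = 0.497×5.670×10⁻⁸×2.45255×10⁻⁴×(3290.94)⁴ = 811 W.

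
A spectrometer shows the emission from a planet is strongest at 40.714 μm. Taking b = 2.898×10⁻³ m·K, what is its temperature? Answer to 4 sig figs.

Wien's law gives T = b/λ_max = (2.898×10⁻³ m·K)/(4.0714×10⁻⁵ m) = 71.18 K.

T ≈ 71.18 K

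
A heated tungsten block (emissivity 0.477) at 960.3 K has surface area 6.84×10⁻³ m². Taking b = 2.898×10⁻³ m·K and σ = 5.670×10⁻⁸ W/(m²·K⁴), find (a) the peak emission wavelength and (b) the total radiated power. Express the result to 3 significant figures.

(a) λ_max = b/T = 2.898×10⁻³/960.3 = 3.018×10⁻⁶ m = 3.02 μm.
Area A = 6.84×10⁻³ m².
(b) P = εσAT⁴ = 0.477×5.670×10⁻⁸×6.84×10⁻³×(960.3)⁴ = 157 W.

λ_max ≈ 3.02 μm; P ≈ 157 W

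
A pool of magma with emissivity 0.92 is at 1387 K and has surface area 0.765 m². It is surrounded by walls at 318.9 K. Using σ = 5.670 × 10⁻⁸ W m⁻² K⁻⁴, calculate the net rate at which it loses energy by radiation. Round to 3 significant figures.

Net loss ≈ 1.47×10⁵ W

Area A = 0.765 m².
Net radiated power P_net = εσA(T⁴ − T₀⁴) = 0.92×5.670×10⁻⁸×0.765×(1387⁴ − 318.9⁴).
T⁴ − T₀⁴ = 3.70089×10¹² − 1.03423×10¹⁰ = 3.69055×10¹² K⁴, so P_net = 1.47×10⁵ W.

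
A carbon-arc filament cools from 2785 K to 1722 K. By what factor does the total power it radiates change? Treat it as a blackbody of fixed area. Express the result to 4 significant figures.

P₂/P₁ ≈ 0.1462

P ∝ T⁴, so P₂/P₁ = (T₂/T₁)⁴ = (1722/2785)⁴ = (0.618312)⁴ = 0.1462.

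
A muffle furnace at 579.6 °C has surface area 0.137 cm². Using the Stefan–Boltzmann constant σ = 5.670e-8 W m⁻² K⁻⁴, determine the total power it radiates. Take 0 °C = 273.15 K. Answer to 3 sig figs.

P ≈ 0.411 W

T = 579.6 °C + 273.15 = 852.75 K.
Area A = 0.137 cm² = 1.37×10⁻⁵ m².
P = σAT⁴ = 5.670×10⁻⁸ × 1.37×10⁻⁵ × (852.75)⁴ = 0.411 W.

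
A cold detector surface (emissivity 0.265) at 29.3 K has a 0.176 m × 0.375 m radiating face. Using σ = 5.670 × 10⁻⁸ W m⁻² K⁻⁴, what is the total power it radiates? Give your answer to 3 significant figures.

P ≈ 7.31×10⁻⁴ W

Area A = 0.176 × 0.375 = 0.066 m².
P = εσAT⁴ = 0.265 × 5.670×10⁻⁸ × 0.066 × (29.3)⁴ = 7.31×10⁻⁴ W.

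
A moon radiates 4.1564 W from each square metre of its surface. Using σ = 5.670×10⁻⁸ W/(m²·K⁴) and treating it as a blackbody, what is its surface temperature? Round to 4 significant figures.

T ≈ 92.53 K

I = σT⁴, so T = (I/σ)^(1/4) = (4.1564/(5.670×10⁻⁸))^(1/4) = 92.53 K.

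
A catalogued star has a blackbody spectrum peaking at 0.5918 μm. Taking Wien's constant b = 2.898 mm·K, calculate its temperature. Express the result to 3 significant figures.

T ≈ 4.90×10³ K

Wien's law gives T = b/λ_max = (2.898×10⁻³ m·K)/(5.918×10⁻⁷ m) = 4.90×10³ K.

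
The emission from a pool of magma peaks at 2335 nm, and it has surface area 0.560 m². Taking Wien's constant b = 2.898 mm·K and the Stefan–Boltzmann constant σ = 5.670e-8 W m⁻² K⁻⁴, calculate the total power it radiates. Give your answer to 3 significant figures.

P ≈ 7.53×10⁴ W

Wien's law: T = b/λ_max = 2.898×10⁻³/2.335×10⁻⁶ = 1241.11 K.
Area A = 0.560 m².
Then P = σAT⁴ = 5.670×10⁻⁸×0.560×(1241.11)⁴ = 7.53×10⁴ W.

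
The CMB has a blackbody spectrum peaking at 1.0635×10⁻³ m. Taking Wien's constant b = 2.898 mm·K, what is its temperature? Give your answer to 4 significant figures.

Wien's law gives T = b/λ_max = (2.898×10⁻³ m·K)/(1.0635×10⁻³ m) = 2.725 K.

T ≈ 2.725 K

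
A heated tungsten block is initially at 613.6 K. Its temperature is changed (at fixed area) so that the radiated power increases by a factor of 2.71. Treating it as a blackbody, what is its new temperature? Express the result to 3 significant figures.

T₂ ≈ 787 K

P ∝ T⁴, so T₂/T₁ = (P₂/P₁)^(1/4) = (2.71)^(1/4) = 1.28305.
T₂ = 613.6 × 1.28305 = 787 K.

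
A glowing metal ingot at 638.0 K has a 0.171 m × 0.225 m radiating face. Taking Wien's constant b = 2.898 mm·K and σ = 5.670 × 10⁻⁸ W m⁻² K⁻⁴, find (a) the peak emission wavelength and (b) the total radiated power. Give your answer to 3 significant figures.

(a) λ_max = b/T = 2.898×10⁻³/638.0 = 4.542×10⁻⁶ m = 4.54 μm.
Area A = 0.171 × 0.225 = 0.038475 m².
(b) P = σAT⁴ = 5.670×10⁻⁸×0.038475×(638.0)⁴ = 361 W.

λ_max ≈ 4.54 μm; P ≈ 361 W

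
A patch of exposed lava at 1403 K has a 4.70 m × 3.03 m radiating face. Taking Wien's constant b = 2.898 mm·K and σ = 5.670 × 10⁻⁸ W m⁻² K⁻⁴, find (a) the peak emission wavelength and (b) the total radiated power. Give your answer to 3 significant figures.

λ_max ≈ 2.07×10³ nm; P ≈ 3.13×10⁶ W

(a) λ_max = b/T = 2.898×10⁻³/1403 = 2.066×10⁻⁶ m = 2.07×10³ nm.
Area A = 4.70 × 3.03 = 14.241 m².
(b) P = σAT⁴ = 5.670×10⁻⁸×14.241×(1403)⁴ = 3.13×10⁶ W.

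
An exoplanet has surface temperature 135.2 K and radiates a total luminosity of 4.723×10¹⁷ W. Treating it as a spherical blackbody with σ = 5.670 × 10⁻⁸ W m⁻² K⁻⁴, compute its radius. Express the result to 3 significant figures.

R ≈ 4.45×10⁷ m

L = 4πR²σT⁴ ⇒ R = √(L/(4πσT⁴)).
σT⁴ = 18.9448 W/m², so R = √(4.723×10¹⁷/(4π×18.9448)) = 4.45×10⁷ m.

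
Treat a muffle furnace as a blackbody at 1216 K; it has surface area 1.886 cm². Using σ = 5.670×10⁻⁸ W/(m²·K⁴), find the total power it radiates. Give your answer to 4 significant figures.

Area A = 1.886 cm² = 1.886×10⁻⁴ m².
P = σAT⁴ = 5.670×10⁻⁸ × 1.886×10⁻⁴ × (1216)⁴ = 23.38 W.

P ≈ 23.38 W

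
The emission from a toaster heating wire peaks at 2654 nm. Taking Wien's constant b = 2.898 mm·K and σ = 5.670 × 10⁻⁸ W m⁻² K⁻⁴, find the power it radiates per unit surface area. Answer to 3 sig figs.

I ≈ 8.06×10⁴ W/m²

Wien's law: T = b/λ_max = 2.898×10⁻³/2.654×10⁻⁶ = 1091.94 K.
Then I = σT⁴ = 5.670×10⁻⁸×(1091.94)⁴ = 8.06×10⁴ W/m².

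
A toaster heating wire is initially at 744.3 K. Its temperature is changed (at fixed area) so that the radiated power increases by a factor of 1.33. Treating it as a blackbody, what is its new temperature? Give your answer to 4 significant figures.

P ∝ T⁴, so T₂/T₁ = (P₂/P₁)^(1/4) = (1.33)^(1/4) = 1.07390.
T₂ = 744.3 × 1.07390 = 799.3 K.

T₂ ≈ 799.3 K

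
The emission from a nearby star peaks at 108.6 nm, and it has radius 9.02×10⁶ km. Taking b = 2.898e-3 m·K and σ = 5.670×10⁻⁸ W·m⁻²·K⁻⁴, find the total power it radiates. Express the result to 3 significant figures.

Wien's law: T = b/λ_max = 2.898×10⁻³/1.086×10⁻⁷ = 26685.1 K.
Surface area A = 4πR² = 4π(9.02×10⁹ m)² = 1.02240×10²¹ m².
Then P = σAT⁴ = 5.670×10⁻⁸×1.02240×10²¹×(26685.1)⁴ = 2.94×10³¹ W.

P ≈ 2.94×10³¹ W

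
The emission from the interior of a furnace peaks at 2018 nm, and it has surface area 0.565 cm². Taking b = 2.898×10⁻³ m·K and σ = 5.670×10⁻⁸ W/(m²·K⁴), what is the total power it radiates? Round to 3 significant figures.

P ≈ 13.6 W

Wien's law: T = b/λ_max = 2.898×10⁻³/2.018×10⁻⁶ = 1436.08 K.
Area A = 0.565 cm² = 5.65×10⁻⁵ m².
Then P = σAT⁴ = 5.670×10⁻⁸×5.65×10⁻⁵×(1436.08)⁴ = 13.6 W.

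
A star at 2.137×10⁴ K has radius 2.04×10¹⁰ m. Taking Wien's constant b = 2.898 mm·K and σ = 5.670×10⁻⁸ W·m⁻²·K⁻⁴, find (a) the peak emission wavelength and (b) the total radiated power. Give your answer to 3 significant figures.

(a) λ_max = b/T = 2.898×10⁻³/2.137×10⁴ = 1.356×10⁻⁷ m = 136 nm.
Surface area A = 4πR² = 4π(2.04×10¹⁰ m)² = 5.22962×10²¹ m².
(b) P = σAT⁴ = 5.670×10⁻⁸×5.22962×10²¹×(2.137×10⁴)⁴ = 6.18×10³¹ W.

λ_max ≈ 136 nm; P ≈ 6.18×10³¹ W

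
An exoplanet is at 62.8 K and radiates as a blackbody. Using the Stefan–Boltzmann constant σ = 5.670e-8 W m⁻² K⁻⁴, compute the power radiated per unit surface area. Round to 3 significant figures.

I ≈ 0.882 W/m²

Stefan–Boltzmann: I = σT⁴ = 5.670×10⁻⁸ × (62.8)⁴ = 0.882 W/m².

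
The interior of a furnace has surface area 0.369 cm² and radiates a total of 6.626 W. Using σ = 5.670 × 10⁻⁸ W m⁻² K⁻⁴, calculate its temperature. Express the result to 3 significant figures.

Area A = 0.369 cm² = 3.69×10⁻⁵ m².
P = σAT⁴ ⇒ T = (P/(σA))^(1/4) = (6.626/(5.670×10⁻⁸×3.69×10⁻⁵))^(1/4) = 1.33×10³ K.

T ≈ 1.33×10³ K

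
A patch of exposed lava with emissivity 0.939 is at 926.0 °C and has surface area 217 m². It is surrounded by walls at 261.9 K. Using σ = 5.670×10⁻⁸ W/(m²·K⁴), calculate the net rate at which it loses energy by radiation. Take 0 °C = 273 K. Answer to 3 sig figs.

T = 926.0 °C + 273 = 1199.0 K.
Area A = 217 m².
Net radiated power P_net = εσA(T⁴ − T₀⁴) = 0.939×5.670×10⁻⁸×217×(1199.0⁴ − 261.9⁴).
T⁴ − T₀⁴ = 2.06670×10¹² − 4.70481×10⁹ = 2.06200×10¹² K⁴, so P_net = 2.38×10⁷ W.

Net loss ≈ 2.38×10⁷ W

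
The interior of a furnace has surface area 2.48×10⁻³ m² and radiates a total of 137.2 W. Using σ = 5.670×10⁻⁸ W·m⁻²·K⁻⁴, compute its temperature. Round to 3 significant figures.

T ≈ 994 K

Area A = 2.48×10⁻³ m².
P = σAT⁴ ⇒ T = (P/(σA))^(1/4) = (137.2/(5.670×10⁻⁸×2.48×10⁻³))^(1/4) = 994 K.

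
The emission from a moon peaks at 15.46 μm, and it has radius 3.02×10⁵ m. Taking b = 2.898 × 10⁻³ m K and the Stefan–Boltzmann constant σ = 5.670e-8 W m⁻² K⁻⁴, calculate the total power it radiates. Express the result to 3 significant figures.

Wien's law: T = b/λ_max = 2.898×10⁻³/1.546×10⁻⁵ = 187.451 K.
Surface area A = 4πR² = 4π(3.02×10⁵ m)² = 1.14610×10¹² m².
Then P = σAT⁴ = 5.670×10⁻⁸×1.14610×10¹²×(187.451)⁴ = 8.02×10¹³ W.

P ≈ 8.02×10¹³ W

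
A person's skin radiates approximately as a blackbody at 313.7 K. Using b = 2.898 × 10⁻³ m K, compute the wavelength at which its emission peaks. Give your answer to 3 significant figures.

Wien's displacement law: λ_max = b/T = (2.898×10⁻³ m·K)/(313.7 K) = 9.238×10⁻⁶ m.
That is 9.24 μm, in the infrared range.

λ_max ≈ 9.24 μm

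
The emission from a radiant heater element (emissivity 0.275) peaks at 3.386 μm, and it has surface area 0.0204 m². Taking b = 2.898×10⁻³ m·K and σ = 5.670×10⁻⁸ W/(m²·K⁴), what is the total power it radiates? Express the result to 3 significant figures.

P ≈ 171 W

Wien's law: T = b/λ_max = 2.898×10⁻³/3.386×10⁻⁶ = 855.877 K.
Area A = 0.0204 m².
Then P = εσAT⁴ = 0.275×5.670×10⁻⁸×0.0204×(855.877)⁴ = 171 W.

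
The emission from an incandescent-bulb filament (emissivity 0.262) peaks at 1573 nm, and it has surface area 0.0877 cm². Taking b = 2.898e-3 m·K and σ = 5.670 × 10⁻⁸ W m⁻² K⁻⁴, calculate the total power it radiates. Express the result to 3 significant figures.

Wien's law: T = b/λ_max = 2.898×10⁻³/1.573×10⁻⁶ = 1842.34 K.
Area A = 0.0877 cm² = 8.77×10⁻⁶ m².
Then P = εσAT⁴ = 0.262×5.670×10⁻⁸×8.77×10⁻⁶×(1842.34)⁴ = 1.50 W.

P ≈ 1.50 W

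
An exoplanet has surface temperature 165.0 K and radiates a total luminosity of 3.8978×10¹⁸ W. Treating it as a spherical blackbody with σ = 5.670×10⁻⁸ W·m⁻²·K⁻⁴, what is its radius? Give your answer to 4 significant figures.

L = 4πR²σT⁴ ⇒ R = √(L/(4πσT⁴)).
σT⁴ = 42.0261 W/m², so R = √(3.8978×10¹⁸/(4π×42.0261)) = 8.591×10⁷ m.

R ≈ 8.591×10⁷ m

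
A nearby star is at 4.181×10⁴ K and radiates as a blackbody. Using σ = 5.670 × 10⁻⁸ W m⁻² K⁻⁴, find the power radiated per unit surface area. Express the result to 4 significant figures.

I ≈ 1.733×10¹¹ W/m²

Stefan–Boltzmann: I = σT⁴ = 5.670×10⁻⁸ × (4.181×10⁴)⁴ = 1.733×10¹¹ W/m².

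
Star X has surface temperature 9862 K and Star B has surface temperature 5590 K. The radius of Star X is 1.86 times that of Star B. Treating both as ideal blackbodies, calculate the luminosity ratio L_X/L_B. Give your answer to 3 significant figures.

L_X/L_B ≈ 33.5

L ∝ R²T⁴, so L_X/L_B = (R_X/R_B)²(T_X/T_B)⁴ = (1.86)² × (9862/5590)⁴ = 3.4596 × 9.68752 = 33.5.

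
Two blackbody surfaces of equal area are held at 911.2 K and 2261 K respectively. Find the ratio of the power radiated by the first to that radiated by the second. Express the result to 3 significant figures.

P₁/P₂ ≈ 0.0264

With equal areas, P₁/P₂ = (T₁/T₂)⁴ = (911.2/2261)⁴ = 0.0264.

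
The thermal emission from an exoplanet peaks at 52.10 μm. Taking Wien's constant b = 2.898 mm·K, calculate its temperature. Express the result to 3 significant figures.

Wien's law gives T = b/λ_max = (2.898×10⁻³ m·K)/(5.210×10⁻⁵ m) = 55.6 K.

T ≈ 55.6 K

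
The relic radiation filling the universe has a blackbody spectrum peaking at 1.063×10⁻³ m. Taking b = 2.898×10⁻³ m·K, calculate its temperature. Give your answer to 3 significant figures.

Wien's law gives T = b/λ_max = (2.898×10⁻³ m·K)/(1.063×10⁻³ m) = 2.73 K.

T ≈ 2.73 K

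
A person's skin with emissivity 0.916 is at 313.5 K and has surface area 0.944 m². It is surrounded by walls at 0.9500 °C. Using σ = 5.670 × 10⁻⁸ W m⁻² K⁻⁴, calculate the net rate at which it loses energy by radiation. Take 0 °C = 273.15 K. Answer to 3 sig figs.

Surroundings: T = 0.9500 °C + 273.15 = 274.1000 K.
Area A = 0.944 m².
Net radiated power P_net = εσA(T⁴ − T₀⁴) = 0.916×5.670×10⁻⁸×0.944×(313.5⁴ − 274.1000⁴).
T⁴ − T₀⁴ = 9.65940×10⁹ − 5.64464×10⁹ = 4.01476×10⁹ K⁴, so P_net = 197 W.

Net loss ≈ 197 W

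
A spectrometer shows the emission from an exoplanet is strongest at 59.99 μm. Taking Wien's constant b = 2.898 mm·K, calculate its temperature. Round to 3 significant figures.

Wien's law gives T = b/λ_max = (2.898×10⁻³ m·K)/(5.999×10⁻⁵ m) = 48.3 K.

T ≈ 48.3 K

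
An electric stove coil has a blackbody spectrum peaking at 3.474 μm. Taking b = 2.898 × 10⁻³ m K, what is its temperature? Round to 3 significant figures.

T ≈ 834 K

Wien's law gives T = b/λ_max = (2.898×10⁻³ m·K)/(3.474×10⁻⁶ m) = 834 K.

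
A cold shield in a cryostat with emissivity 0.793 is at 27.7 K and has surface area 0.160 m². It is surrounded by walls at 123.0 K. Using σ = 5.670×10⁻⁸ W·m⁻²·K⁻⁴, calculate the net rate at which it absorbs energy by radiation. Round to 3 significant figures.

Net gain ≈ 1.64 W

Area A = 0.160 m².
Net radiated power P_net = εσA(T⁴ − T₀⁴) = 0.793×5.670×10⁻⁸×0.160×(27.7⁴ − 123.0⁴).
T⁴ − T₀⁴ = 5.88734×10⁵ − 2.28887×10⁸ = -2.28298×10⁸ K⁴, so P_net = -1.64 W — negative, meaning a net gain of 1.64 W.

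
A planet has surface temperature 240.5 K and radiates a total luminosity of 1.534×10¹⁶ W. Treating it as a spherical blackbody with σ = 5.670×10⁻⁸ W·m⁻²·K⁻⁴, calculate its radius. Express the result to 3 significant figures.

L = 4πR²σT⁴ ⇒ R = √(L/(4πσT⁴)).
σT⁴ = 189.690 W/m², so R = √(1.534×10¹⁶/(4π×189.690)) = 2.54×10⁶ m.

R ≈ 2.54×10⁶ m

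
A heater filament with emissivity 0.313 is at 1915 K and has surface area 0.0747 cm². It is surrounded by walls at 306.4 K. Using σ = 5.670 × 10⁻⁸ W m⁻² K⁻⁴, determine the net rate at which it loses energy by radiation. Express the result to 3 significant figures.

Area A = 0.0747 cm² = 7.47×10⁻⁶ m².
Net radiated power P_net = εσA(T⁴ − T₀⁴) = 0.313×5.670×10⁻⁸×7.47×10⁻⁶×(1915⁴ − 306.4⁴).
T⁴ − T₀⁴ = 1.34485×10¹³ − 8.81363×10⁹ = 1.34397×10¹³ K⁴, so P_net = 1.78 W.

Net loss ≈ 1.78 W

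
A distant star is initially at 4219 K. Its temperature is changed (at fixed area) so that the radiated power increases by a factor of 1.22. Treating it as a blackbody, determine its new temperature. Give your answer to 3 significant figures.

P ∝ T⁴, so T₂/T₁ = (P₂/P₁)^(1/4) = (1.22)^(1/4) = 1.05097.
T₂ = 4219 × 1.05097 = 4.43×10³ K.

T₂ ≈ 4.43×10³ K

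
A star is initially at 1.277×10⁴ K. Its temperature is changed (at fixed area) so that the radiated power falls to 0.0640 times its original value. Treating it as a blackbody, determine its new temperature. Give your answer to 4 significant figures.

P ∝ T⁴, so T₂/T₁ = (P₂/P₁)^(1/4) = (0.0640)^(1/4) = 0.502973.
T₂ = 1.277×10⁴ × 0.502973 = 6423 K.

T₂ ≈ 6423 K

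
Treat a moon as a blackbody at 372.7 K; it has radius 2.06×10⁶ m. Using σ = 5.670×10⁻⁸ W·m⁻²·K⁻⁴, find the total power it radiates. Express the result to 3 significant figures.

P ≈ 5.83×10¹⁶ W

Surface area A = 4πR² = 4π(2.06×10⁶ m)² = 5.33267×10¹³ m².
P = σAT⁴ = 5.670×10⁻⁸ × 5.33267×10¹³ × (372.7)⁴ = 5.83×10¹⁶ W.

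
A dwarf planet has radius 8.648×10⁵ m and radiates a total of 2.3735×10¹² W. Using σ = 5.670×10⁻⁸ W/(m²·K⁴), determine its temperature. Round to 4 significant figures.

T ≈ 45.94 K

Surface area A = 4πR² = 4π(8.648×10⁵ m)² = 9.39813×10¹² m².
P = σAT⁴ ⇒ T = (P/(σA))^(1/4) = (2.3735×10¹²/(5.670×10⁻⁸×9.39813×10¹²))^(1/4) = 45.94 K.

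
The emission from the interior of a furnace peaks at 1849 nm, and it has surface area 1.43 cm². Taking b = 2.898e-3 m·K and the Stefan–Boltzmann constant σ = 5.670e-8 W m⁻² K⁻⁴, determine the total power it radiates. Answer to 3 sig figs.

P ≈ 48.9 W

Wien's law: T = b/λ_max = 2.898×10⁻³/1.849×10⁻⁶ = 1567.33 K.
Area A = 1.43 cm² = 1.43×10⁻⁴ m².
Then P = σAT⁴ = 5.670×10⁻⁸×1.43×10⁻⁴×(1567.33)⁴ = 48.9 W.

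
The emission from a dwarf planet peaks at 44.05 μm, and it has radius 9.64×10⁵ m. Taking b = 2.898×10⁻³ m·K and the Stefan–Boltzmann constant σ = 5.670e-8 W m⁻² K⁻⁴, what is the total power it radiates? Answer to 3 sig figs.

P ≈ 1.24×10¹³ W

Wien's law: T = b/λ_max = 2.898×10⁻³/4.405×10⁻⁵ = 65.7889 K.
Surface area A = 4πR² = 4π(9.64×10⁵ m)² = 1.16779×10¹³ m².
Then P = σAT⁴ = 5.670×10⁻⁸×1.16779×10¹³×(65.7889)⁴ = 1.24×10¹³ W.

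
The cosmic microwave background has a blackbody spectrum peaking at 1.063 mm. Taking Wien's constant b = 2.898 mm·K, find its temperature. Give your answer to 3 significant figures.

Wien's law gives T = b/λ_max = (2.898×10⁻³ m·K)/(1.063×10⁻³ m) = 2.73 K.

T ≈ 2.73 K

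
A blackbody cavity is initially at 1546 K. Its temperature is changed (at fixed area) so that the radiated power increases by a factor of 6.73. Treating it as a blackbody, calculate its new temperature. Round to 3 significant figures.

T₂ ≈ 2.49×10³ K

P ∝ T⁴, so T₂/T₁ = (P₂/P₁)^(1/4) = (6.73)^(1/4) = 1.61066.
T₂ = 1546 × 1.61066 = 2.49×10³ K.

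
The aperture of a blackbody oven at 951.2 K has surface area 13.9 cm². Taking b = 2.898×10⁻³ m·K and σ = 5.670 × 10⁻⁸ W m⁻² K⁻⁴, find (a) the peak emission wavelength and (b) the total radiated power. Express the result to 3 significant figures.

λ_max ≈ 3.05 μm; P ≈ 64.5 W

(a) λ_max = b/T = 2.898×10⁻³/951.2 = 3.047×10⁻⁶ m = 3.05 μm.
Area A = 13.9 cm² = 1.39×10⁻³ m².
(b) P = σAT⁴ = 5.670×10⁻⁸×1.39×10⁻³×(951.2)⁴ = 64.5 W.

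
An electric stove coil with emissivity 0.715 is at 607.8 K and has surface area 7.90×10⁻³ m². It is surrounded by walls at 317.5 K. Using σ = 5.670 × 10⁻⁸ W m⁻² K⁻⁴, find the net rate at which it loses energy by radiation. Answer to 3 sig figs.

Net loss ≈ 40.5 W

Area A = 7.90×10⁻³ m².
Net radiated power P_net = εσA(T⁴ − T₀⁴) = 0.715×5.670×10⁻⁸×7.90×10⁻³×(607.8⁴ − 317.5⁴).
T⁴ − T₀⁴ = 1.36472×10¹¹ − 1.01619×10¹⁰ = 1.26310×10¹¹ K⁴, so P_net = 40.5 W.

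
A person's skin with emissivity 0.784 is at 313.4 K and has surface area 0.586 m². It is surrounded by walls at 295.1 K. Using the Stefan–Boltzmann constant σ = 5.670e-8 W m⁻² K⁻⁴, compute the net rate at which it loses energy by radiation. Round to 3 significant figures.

Net loss ≈ 53.8 W

Area A = 0.586 m².
Net radiated power P_net = εσA(T⁴ − T₀⁴) = 0.784×5.670×10⁻⁸×0.586×(313.4⁴ − 295.1⁴).
T⁴ − T₀⁴ = 9.64708×10⁹ − 7.58362×10⁹ = 2.06346×10⁹ K⁴, so P_net = 53.8 W.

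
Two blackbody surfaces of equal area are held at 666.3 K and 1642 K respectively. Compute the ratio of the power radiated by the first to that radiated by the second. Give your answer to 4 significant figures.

P₁/P₂ ≈ 0.02711

With equal areas, P₁/P₂ = (T₁/T₂)⁴ = (666.3/1642)⁴ = 0.02711.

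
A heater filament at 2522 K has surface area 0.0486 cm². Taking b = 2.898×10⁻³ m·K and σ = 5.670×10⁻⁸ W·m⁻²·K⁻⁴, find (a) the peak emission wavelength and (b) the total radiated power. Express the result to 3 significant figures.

λ_max ≈ 1.15 μm; P ≈ 11.1 W

(a) λ_max = b/T = 2.898×10⁻³/2522 = 1.149×10⁻⁶ m = 1.15 μm.
Area A = 0.0486 cm² = 4.86×10⁻⁶ m².
(b) P = σAT⁴ = 5.670×10⁻⁸×4.86×10⁻⁶×(2522)⁴ = 11.1 W.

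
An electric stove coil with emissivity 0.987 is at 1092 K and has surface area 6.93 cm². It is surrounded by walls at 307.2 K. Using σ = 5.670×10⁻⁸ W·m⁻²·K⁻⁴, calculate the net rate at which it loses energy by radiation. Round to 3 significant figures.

Net loss ≈ 54.8 W

Area A = 6.93 cm² = 6.93×10⁻⁴ m².
Net radiated power P_net = εσA(T⁴ − T₀⁴) = 0.987×5.670×10⁻⁸×6.93×10⁻⁴×(1092⁴ − 307.2⁴).
T⁴ − T₀⁴ = 1.42197×10¹² − 8.90604×10⁹ = 1.41306×10¹² K⁴, so P_net = 54.8 W.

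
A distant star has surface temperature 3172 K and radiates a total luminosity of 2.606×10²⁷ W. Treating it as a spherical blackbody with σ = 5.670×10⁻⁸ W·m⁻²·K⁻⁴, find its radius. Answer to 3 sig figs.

R ≈ 6.01×10⁹ m

L = 4πR²σT⁴ ⇒ R = √(L/(4πσT⁴)).
σT⁴ = 5.74005×10⁶ W/m², so R = √(2.606×10²⁷/(4π×5.74005×10⁶)) = 6.01×10⁹ m.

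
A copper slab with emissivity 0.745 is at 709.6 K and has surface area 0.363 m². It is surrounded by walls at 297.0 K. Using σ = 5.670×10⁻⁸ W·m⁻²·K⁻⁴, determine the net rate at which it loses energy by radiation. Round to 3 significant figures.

Net loss ≈ 3.77×10³ W

Area A = 0.363 m².
Net radiated power P_net = εσA(T⁴ − T₀⁴) = 0.745×5.670×10⁻⁸×0.363×(709.6⁴ − 297.0⁴).
T⁴ − T₀⁴ = 2.53545×10¹¹ − 7.78083×10⁹ = 2.45764×10¹¹ K⁴, so P_net = 3.77×10³ W.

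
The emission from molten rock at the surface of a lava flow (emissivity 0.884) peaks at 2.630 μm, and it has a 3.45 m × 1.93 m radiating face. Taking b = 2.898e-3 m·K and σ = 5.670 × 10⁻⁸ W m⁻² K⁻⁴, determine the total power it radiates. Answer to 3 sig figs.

Wien's law: T = b/λ_max = 2.898×10⁻³/2.630×10⁻⁶ = 1101.90 K.
Area A = 3.45 × 1.93 = 6.6585 m².
Then P = εσAT⁴ = 0.884×5.670×10⁻⁸×6.6585×(1101.90)⁴ = 4.92×10⁵ W.

P ≈ 4.92×10⁵ W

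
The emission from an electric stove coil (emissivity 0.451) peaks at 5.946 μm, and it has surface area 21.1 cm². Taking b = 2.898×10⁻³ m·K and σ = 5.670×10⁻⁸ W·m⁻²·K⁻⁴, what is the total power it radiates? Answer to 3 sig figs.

P ≈ 3.04 W

Wien's law: T = b/λ_max = 2.898×10⁻³/5.946×10⁻⁶ = 487.386 K.
Area A = 21.1 cm² = 2.11×10⁻³ m².
Then P = εσAT⁴ = 0.451×5.670×10⁻⁸×2.11×10⁻³×(487.386)⁴ = 3.04 W.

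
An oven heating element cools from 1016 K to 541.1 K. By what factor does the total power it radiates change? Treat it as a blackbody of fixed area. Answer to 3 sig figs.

P₂/P₁ ≈ 0.0805

P ∝ T⁴, so P₂/P₁ = (T₂/T₁)⁴ = (541.1/1016)⁴ = (0.532579)⁴ = 0.0805.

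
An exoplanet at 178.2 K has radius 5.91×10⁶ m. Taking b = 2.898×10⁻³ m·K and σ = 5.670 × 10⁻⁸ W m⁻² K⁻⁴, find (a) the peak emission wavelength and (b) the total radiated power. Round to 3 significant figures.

λ_max ≈ 16.3 μm; P ≈ 2.51×10¹⁶ W

(a) λ_max = b/T = 2.898×10⁻³/178.2 = 1.626×10⁻⁵ m = 16.3 μm.
Surface area A = 4πR² = 4π(5.91×10⁶ m)² = 4.38919×10¹⁴ m².
(b) P = σAT⁴ = 5.670×10⁻⁸×4.38919×10¹⁴×(178.2)⁴ = 2.51×10¹⁶ W.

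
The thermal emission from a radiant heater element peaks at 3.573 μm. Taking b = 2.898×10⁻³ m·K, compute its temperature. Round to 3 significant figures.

Wien's law gives T = b/λ_max = (2.898×10⁻³ m·K)/(3.573×10⁻⁶ m) = 811 K.

T ≈ 811 K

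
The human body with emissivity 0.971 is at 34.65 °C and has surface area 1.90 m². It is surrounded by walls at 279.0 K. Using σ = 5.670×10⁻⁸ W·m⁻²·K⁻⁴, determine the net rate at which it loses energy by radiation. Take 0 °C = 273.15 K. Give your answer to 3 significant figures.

T = 34.65 °C + 273.15 = 307.80 K.
Area A = 1.90 m².
Net radiated power P_net = εσA(T⁴ − T₀⁴) = 0.971×5.670×10⁻⁸×1.90×(307.80⁴ − 279.0⁴).
T⁴ − T₀⁴ = 8.97583×10⁹ − 6.05922×10⁹ = 2.91661×10⁹ K⁴, so P_net = 305 W.

Net loss ≈ 305 W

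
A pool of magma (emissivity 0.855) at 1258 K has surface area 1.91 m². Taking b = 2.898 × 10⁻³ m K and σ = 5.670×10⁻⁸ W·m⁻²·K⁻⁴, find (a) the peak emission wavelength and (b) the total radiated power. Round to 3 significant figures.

λ_max ≈ 2.30×10³ nm; P ≈ 2.32×10⁵ W

(a) λ_max = b/T = 2.898×10⁻³/1258 = 2.304×10⁻⁶ m = 2.30×10³ nm.
Area A = 1.91 m².
(b) P = εσAT⁴ = 0.855×5.670×10⁻⁸×1.91×(1258)⁴ = 2.32×10⁵ W.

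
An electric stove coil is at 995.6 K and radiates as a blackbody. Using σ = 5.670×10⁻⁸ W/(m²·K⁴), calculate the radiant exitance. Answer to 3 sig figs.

I ≈ 5.57×10⁴ W/m²

Stefan–Boltzmann: I = σT⁴ = 5.670×10⁻⁸ × (995.6)⁴ = 5.57×10⁴ W/m².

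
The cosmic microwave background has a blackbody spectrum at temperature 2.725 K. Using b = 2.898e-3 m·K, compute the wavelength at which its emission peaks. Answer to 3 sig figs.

Wien's displacement law: λ_max = b/T = (2.898×10⁻³ m·K)/(2.725 K) = 1.063×10⁻³ m.
That is 1.06 mm, in the microwave range.

λ_max ≈ 1.06 mm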